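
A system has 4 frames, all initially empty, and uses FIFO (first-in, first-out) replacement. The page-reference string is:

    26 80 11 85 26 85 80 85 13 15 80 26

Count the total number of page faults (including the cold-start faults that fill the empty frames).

26 → miss, frames {26}
80 → miss, frames {26,80}
11 → miss, frames {26,80,11}
85 → miss, frames {26,80,11,85}
26 → hit
85 → hit
80 → hit
85 → hit
13 → miss, evict 26, frames {80,11,85,13}
15 → miss, evict 80, frames {11,85,13,15}
80 → miss, evict 11, frames {85,13,15,80}
26 → miss, evict 85, frames {13,15,80,26}
Page faults: 8.

8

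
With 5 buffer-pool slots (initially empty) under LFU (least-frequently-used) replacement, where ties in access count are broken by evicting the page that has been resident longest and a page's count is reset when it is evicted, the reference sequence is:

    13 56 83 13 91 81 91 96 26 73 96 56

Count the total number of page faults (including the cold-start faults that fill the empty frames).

13: miss, frames (13)
56: miss, frames (13 56)
83: miss, frames (13 56 83)
13: hit
91: miss, frames (13 56 83 91)
81: miss, frames (13 56 83 91 81)
91: hit
96: miss, evict 56, frames (13 83 91 81 96)
26: miss, evict 83, frames (13 91 81 96 26)
73: miss, evict 81, frames (13 91 96 26 73)
96: hit
56: miss, evict 26, frames (13 91 96 73 56)
Page faults: 9.

9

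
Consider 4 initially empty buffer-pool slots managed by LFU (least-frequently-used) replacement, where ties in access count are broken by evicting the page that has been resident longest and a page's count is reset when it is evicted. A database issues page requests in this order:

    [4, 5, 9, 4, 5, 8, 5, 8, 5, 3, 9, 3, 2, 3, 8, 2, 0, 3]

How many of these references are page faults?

12

4 → fault, frames (4)
5 → fault, frames (4 5)
9 → fault, frames (4 5 9)
4 → hit
5 → hit
8 → fault, frames (4 5 9 8)
5 → hit
8 → hit
5 → hit
3 → fault, evict 9, frames (4 5 8 3)
9 → fault, evict 3, frames (4 5 8 9)
3 → fault, evict 9, frames (4 5 8 3)
2 → fault, evict 3, frames (4 5 8 2)
3 → fault, evict 2, frames (4 5 8 3)
8 → hit
2 → fault, evict 3, frames (4 5 8 2)
0 → fault, evict 2, frames (4 5 8 0)
3 → fault, evict 0, frames (4 5 8 3)
Page faults: 12.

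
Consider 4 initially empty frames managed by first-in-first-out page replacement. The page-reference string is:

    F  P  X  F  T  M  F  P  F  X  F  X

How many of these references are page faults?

F: fault, frames [F]
P: fault, frames [F, P]
X: fault, frames [F, P, X]
F: hit
T: fault, frames [F, P, X, T]
M: fault, evict F, frames [P, X, T, M]
F: fault, evict P, frames [X, T, M, F]
P: fault, evict X, frames [T, M, F, P]
F: hit
X: fault, evict T, frames [M, F, P, X]
F: hit
X: hit
Page faults: 8.

8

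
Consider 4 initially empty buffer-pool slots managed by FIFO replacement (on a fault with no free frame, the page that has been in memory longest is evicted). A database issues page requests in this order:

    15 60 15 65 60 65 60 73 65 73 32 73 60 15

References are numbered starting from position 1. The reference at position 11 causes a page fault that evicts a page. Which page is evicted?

15

pos 1: 15 → fault, frames {15}
pos 2: 60 → fault, frames {15,60}
pos 3: 15 → hit
pos 4: 65 → fault, frames {15,60,65}
pos 5: 60 → hit
pos 6: 65 → hit
pos 7: 60 → hit
pos 8: 73 → fault, frames {15,60,65,73}
pos 9: 65 → hit
pos 10: 73 → hit
pos 11: 32 → fault, evict 15, frames {60,65,73,32}
At position 11, page 15 is evicted.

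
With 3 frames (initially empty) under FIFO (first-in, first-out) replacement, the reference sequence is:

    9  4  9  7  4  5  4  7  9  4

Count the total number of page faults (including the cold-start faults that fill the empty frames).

9 -> miss, frames [9]
4 -> miss, frames [9, 4]
9 -> hit
7 -> miss, frames [9, 4, 7]
4 -> hit
5 -> miss, evict 9, frames [4, 7, 5]
4 -> hit
7 -> hit
9 -> miss, evict 4, frames [7, 5, 9]
4 -> miss, evict 7, frames [5, 9, 4]
Page faults: 6.

6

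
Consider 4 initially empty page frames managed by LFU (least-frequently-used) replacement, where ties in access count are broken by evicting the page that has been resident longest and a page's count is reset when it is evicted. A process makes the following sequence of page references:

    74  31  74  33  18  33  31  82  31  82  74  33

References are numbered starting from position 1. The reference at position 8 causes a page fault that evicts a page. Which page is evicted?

18

pos 1: 74: miss, frames [74]
pos 2: 31: miss, frames [74, 31]
pos 3: 74: hit
pos 4: 33: miss, frames [74, 31, 33]
pos 5: 18: miss, frames [74, 31, 33, 18]
pos 6: 33: hit
pos 7: 31: hit
pos 8: 82: miss, evict 18, frames [74, 31, 33, 82]
At position 8, page 18 is evicted.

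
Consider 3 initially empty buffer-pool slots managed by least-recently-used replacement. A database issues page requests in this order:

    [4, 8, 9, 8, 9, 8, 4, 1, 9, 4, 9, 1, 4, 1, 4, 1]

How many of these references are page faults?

4: miss, frames {4}
8: miss, frames {4,8}
9: miss, frames {4,8,9}
8: hit
9: hit
8: hit
4: hit
1: miss, evict 9, frames {8,4,1}
9: miss, evict 8, frames {4,1,9}
4: hit
9: hit
1: hit
4: hit
1: hit
4: hit
1: hit
Page faults: 5.

5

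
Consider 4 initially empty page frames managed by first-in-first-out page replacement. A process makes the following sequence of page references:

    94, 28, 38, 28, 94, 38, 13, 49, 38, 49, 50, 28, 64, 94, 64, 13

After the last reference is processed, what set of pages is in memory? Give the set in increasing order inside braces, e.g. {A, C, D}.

94 → miss, frames (94)
28 → miss, frames (94 28)
38 → miss, frames (94 28 38)
28 → hit
94 → hit
38 → hit
13 → miss, frames (94 28 38 13)
49 → miss, evict 94, frames (28 38 13 49)
38 → hit
49 → hit
50 → miss, evict 28, frames (38 13 49 50)
28 → miss, evict 38, frames (13 49 50 28)
64 → miss, evict 13, frames (49 50 28 64)
94 → miss, evict 49, frames (50 28 64 94)
64 → hit
13 → miss, evict 50, frames (28 64 94 13)

{13, 28, 64, 94}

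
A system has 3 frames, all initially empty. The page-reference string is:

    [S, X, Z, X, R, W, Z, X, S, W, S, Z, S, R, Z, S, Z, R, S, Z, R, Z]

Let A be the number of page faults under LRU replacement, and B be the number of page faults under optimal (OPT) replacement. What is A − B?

4

Under LRU: F F F . F F F F F F . F . F . . . . . . . . → 11 faults.
Under OPT: F F F . F F . . F . . . . F . . . . . . . . → 7 faults.
A − B = 11 − 7 = 4.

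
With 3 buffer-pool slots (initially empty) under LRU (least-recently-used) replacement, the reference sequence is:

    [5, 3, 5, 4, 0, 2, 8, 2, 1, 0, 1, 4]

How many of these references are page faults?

5: fault, frames {5}
3: fault, frames {5,3}
5: hit
4: fault, frames {3,5,4}
0: fault, evict 3, frames {5,4,0}
2: fault, evict 5, frames {4,0,2}
8: fault, evict 4, frames {0,2,8}
2: hit
1: fault, evict 0, frames {8,2,1}
0: fault, evict 8, frames {2,1,0}
1: hit
4: fault, evict 2, frames {0,1,4}
Page faults: 9.

9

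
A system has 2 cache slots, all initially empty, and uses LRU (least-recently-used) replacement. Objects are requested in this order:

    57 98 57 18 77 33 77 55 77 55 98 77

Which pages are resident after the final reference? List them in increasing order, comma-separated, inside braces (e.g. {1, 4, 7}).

{77, 98}

57 → miss, frames [57]
98 → miss, frames [57, 98]
57 → hit
18 → miss, evict 98, frames [57, 18]
77 → miss, evict 57, frames [18, 77]
33 → miss, evict 18, frames [77, 33]
77 → hit
55 → miss, evict 33, frames [77, 55]
77 → hit
55 → hit
98 → miss, evict 77, frames [55, 98]
77 → miss, evict 55, frames [98, 77]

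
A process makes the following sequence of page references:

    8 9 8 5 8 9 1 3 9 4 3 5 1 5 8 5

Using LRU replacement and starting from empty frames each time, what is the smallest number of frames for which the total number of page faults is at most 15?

2

f=1: 16 faults
f=2: 12 faults
f=3: 9 faults
f=4: 9 faults
f=5: 8 faults
f=6: 6 faults
Smallest f with faults ≤ 15 is 2.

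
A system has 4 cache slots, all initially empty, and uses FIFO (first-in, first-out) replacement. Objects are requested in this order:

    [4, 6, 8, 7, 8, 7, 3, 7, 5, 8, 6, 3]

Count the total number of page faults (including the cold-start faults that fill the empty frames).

7

4: fault, frames {4}
6: fault, frames {4,6}
8: fault, frames {4,6,8}
7: fault, frames {4,6,8,7}
8: hit
7: hit
3: fault, evict 4, frames {6,8,7,3}
7: hit
5: fault, evict 6, frames {8,7,3,5}
8: hit
6: fault, evict 8, frames {7,3,5,6}
3: hit
Page faults: 7.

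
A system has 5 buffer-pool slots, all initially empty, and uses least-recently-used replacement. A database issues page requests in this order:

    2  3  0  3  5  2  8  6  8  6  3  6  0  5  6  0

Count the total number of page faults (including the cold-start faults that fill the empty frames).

2 -> miss, frames [2]
3 -> miss, frames [2, 3]
0 -> miss, frames [2, 3, 0]
3 -> hit
5 -> miss, frames [2, 0, 3, 5]
2 -> hit
8 -> miss, frames [0, 3, 5, 2, 8]
6 -> miss, evict 0, frames [3, 5, 2, 8, 6]
8 -> hit
6 -> hit
3 -> hit
6 -> hit
0 -> miss, evict 5, frames [2, 8, 3, 6, 0]
5 -> miss, evict 2, frames [8, 3, 6, 0, 5]
6 -> hit
0 -> hit
Page faults: 8.

8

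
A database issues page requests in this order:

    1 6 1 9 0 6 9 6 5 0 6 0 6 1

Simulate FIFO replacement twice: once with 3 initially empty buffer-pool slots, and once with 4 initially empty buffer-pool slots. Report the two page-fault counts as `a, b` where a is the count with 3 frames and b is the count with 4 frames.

3 frames: F F . F F . . . F . F . . F → 7 faults.
4 frames: F F . F F . . . F . . . . F → 6 faults.
6 < 7: adding a frame reduced faults, as is typical.

7, 6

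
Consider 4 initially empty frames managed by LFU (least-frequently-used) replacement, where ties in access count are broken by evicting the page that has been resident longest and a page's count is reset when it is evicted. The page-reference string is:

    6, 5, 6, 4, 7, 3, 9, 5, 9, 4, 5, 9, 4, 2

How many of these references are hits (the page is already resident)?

6: fault, frames [6]
5: fault, frames [6, 5]
6: hit
4: fault, frames [6, 5, 4]
7: fault, frames [6, 5, 4, 7]
3: fault, evict 5, frames [6, 4, 7, 3]
9: fault, evict 4, frames [6, 7, 3, 9]
5: fault, evict 7, frames [6, 3, 9, 5]
9: hit
4: fault, evict 3, frames [6, 9, 5, 4]
5: hit
9: hit
4: hit
2: fault, evict 6, frames [9, 5, 4, 2]
Hits: 5.

5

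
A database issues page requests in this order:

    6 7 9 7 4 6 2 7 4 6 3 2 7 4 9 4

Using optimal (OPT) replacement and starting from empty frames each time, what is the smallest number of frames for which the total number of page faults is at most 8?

f=1: 16 faults
f=2: 12 faults
f=3: 9 faults
f=4: 7 faults
f=5: 6 faults
f=6: 6 faults
Smallest f with faults ≤ 8 is 4.

4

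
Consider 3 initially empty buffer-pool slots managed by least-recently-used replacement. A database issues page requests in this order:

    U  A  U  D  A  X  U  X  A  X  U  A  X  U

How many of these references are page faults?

5

U -> miss, frames (U)
A -> miss, frames (U A)
U -> hit
D -> miss, frames (A U D)
A -> hit
X -> miss, evict U, frames (D A X)
U -> miss, evict D, frames (A X U)
X -> hit
A -> hit
X -> hit
U -> hit
A -> hit
X -> hit
U -> hit
Page faults: 5.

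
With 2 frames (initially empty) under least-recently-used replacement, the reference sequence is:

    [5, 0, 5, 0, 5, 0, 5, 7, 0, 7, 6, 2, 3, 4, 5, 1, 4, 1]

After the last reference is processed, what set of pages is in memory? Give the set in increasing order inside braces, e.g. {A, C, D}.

5 → fault, frames [5]
0 → fault, frames [5, 0]
5 → hit
0 → hit
5 → hit
0 → hit
5 → hit
7 → fault, evict 0, frames [5, 7]
0 → fault, evict 5, frames [7, 0]
7 → hit
6 → fault, evict 0, frames [7, 6]
2 → fault, evict 7, frames [6, 2]
3 → fault, evict 6, frames [2, 3]
4 → fault, evict 2, frames [3, 4]
5 → fault, evict 3, frames [4, 5]
1 → fault, evict 4, frames [5, 1]
4 → fault, evict 5, frames [1, 4]
1 → hit

{1, 4}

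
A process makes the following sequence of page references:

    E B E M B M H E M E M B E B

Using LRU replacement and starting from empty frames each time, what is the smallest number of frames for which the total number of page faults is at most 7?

f=1: 14 faults
f=2: 9 faults
f=3: 6 faults
f=4: 4 faults
Smallest f with faults ≤ 7 is 3.

3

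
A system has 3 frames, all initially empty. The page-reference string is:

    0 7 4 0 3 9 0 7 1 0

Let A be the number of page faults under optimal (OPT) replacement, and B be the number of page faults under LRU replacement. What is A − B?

Under OPT: F F F . F F . . F . → 6 faults.
Under LRU: F F F . F F . F F . → 7 faults.
A − B = 6 − 7 = -1.

-1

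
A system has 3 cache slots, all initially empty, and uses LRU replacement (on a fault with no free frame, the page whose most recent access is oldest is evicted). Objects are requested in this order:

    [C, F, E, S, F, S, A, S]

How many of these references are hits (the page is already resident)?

3

C → miss, frames {C}
F → miss, frames {C,F}
E → miss, frames {C,F,E}
S → miss, evict C, frames {F,E,S}
F → hit
S → hit
A → miss, evict E, frames {F,S,A}
S → hit
Hits: 3.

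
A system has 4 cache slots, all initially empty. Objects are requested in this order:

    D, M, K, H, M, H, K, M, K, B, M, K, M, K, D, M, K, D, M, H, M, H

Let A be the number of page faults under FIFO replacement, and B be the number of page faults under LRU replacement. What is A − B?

2

Under FIFO: F F F F . . . . . F . . . . F F F . . F . . → 9 faults.
Under LRU: F F F F . . . . . F . . . . F . . . . F . . → 7 faults.
A − B = 9 − 7 = 2.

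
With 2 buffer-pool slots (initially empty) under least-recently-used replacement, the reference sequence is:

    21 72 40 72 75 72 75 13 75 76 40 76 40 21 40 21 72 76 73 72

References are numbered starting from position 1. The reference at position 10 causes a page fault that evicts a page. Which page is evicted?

pos 1: 21: fault, frames (21)
pos 2: 72: fault, frames (21 72)
pos 3: 40: fault, evict 21, frames (72 40)
pos 4: 72: hit
pos 5: 75: fault, evict 40, frames (72 75)
pos 6: 72: hit
pos 7: 75: hit
pos 8: 13: fault, evict 72, frames (75 13)
pos 9: 75: hit
pos 10: 76: fault, evict 13, frames (75 76)
At position 10, page 13 is evicted.

13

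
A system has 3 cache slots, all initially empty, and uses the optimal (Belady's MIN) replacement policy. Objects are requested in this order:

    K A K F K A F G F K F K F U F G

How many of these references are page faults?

K → fault, frames {K}
A → fault, frames {K,A}
K → hit
F → fault, frames {K,A,F}
K → hit
A → hit
F → hit
G → fault, evict A, frames {K,F,G}
F → hit
K → hit
F → hit
K → hit
F → hit
U → fault, evict K, frames {F,G,U}
F → hit
G → hit
Page faults: 5.

5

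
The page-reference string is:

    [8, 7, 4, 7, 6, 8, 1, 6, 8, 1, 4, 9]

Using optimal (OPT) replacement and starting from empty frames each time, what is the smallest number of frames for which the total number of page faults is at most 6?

4

f=1: 12 faults
f=2: 9 faults
f=3: 7 faults
f=4: 6 faults
f=5: 6 faults
f=6: 6 faults
Smallest f with faults ≤ 6 is 4.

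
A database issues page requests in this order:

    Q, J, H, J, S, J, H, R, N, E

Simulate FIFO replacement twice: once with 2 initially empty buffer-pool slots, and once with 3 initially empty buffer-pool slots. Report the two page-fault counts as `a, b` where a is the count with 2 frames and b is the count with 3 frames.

9, 7

2 frames: F F F . F F F F F F → 9 faults.
3 frames: F F F . F . . F F F → 7 faults.
7 < 9: adding a frame reduced faults, as is typical.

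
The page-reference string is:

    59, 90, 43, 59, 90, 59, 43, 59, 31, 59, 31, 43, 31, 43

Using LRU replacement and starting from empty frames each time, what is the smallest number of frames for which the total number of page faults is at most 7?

f=1: 14 faults
f=2: 8 faults
f=3: 4 faults
f=4: 4 faults
Smallest f with faults ≤ 7 is 3.

3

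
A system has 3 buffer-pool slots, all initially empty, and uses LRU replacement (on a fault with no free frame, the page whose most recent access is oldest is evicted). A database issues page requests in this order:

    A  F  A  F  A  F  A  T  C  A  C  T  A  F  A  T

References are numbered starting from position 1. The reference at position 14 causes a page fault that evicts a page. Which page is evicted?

pos 1: A → fault, frames [A]
pos 2: F → fault, frames [A, F]
pos 3: A → hit
pos 4: F → hit
pos 5: A → hit
pos 6: F → hit
pos 7: A → hit
pos 8: T → fault, frames [F, A, T]
pos 9: C → fault, evict F, frames [A, T, C]
pos 10: A → hit
pos 11: C → hit
pos 12: T → hit
pos 13: A → hit
pos 14: F → fault, evict C, frames [T, A, F]
At position 14, page C is evicted.

C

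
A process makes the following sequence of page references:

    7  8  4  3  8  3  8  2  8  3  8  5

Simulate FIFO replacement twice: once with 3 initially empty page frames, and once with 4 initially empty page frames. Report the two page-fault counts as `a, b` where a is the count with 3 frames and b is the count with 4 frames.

3 frames: F F F F . . . F F . . F → 7 faults.
4 frames: F F F F . . . F . . . F → 6 faults.
6 < 7: adding a frame reduced faults, as is typical.

7, 6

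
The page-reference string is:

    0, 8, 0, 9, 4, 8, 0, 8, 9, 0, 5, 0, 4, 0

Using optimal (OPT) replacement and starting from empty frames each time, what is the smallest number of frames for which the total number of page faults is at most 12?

2

f=1: 14 faults
f=2: 8 faults
f=3: 6 faults
f=4: 5 faults
f=5: 5 faults
Smallest f with faults ≤ 12 is 2.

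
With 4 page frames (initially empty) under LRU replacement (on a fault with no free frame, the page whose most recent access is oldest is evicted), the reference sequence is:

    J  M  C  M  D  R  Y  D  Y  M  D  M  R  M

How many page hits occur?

8

J → fault, frames [J]
M → fault, frames [J, M]
C → fault, frames [J, M, C]
M → hit
D → fault, frames [J, C, M, D]
R → fault, evict J, frames [C, M, D, R]
Y → fault, evict C, frames [M, D, R, Y]
D → hit
Y → hit
M → hit
D → hit
M → hit
R → hit
M → hit
Hits: 8.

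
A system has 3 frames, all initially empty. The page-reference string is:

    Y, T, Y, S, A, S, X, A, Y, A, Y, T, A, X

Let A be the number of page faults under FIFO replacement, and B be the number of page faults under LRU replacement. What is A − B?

1

Under FIFO: F F . F F . F . F . . F F F → 9 faults.
Under LRU: F F . F F . F . F . . F . F → 8 faults.
A − B = 9 − 8 = 1.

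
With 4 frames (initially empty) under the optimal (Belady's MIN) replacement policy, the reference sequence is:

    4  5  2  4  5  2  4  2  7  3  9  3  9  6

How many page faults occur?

7

4: fault, frames [4]
5: fault, frames [4, 5]
2: fault, frames [4, 5, 2]
4: hit
5: hit
2: hit
4: hit
2: hit
7: fault, frames [4, 5, 2, 7]
3: fault, evict 7, frames [4, 5, 2, 3]
9: fault, evict 2, frames [4, 5, 3, 9]
3: hit
9: hit
6: fault, evict 9, frames [4, 5, 3, 6]
Page faults: 7.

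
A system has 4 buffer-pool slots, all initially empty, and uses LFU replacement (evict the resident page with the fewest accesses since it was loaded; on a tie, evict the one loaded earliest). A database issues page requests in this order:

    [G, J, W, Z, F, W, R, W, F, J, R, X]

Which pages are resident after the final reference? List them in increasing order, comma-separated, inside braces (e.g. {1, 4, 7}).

{F, R, W, X}

G: fault, frames (G)
J: fault, frames (G J)
W: fault, frames (G J W)
Z: fault, frames (G J W Z)
F: fault, evict G, frames (J W Z F)
W: hit
R: fault, evict J, frames (W Z F R)
W: hit
F: hit
J: fault, evict Z, frames (W F R J)
R: hit
X: fault, evict J, frames (W F R X)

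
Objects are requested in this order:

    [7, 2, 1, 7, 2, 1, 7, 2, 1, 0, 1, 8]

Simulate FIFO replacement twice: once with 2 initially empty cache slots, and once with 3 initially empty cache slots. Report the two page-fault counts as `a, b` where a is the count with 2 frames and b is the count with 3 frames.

11, 5

2 frames: F F F F F F F F F F . F → 11 faults.
3 frames: F F F . . . . . . F . F → 5 faults.
5 < 11: adding a frame reduced faults, as is typical.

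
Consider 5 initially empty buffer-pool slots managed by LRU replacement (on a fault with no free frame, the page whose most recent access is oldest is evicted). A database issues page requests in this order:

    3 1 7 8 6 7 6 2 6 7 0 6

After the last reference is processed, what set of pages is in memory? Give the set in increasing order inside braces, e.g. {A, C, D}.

3 -> fault, frames {3}
1 -> fault, frames {3,1}
7 -> fault, frames {3,1,7}
8 -> fault, frames {3,1,7,8}
6 -> fault, frames {3,1,7,8,6}
7 -> hit
6 -> hit
2 -> fault, evict 3, frames {1,8,7,6,2}
6 -> hit
7 -> hit
0 -> fault, evict 1, frames {8,2,6,7,0}
6 -> hit

{0, 2, 6, 7, 8}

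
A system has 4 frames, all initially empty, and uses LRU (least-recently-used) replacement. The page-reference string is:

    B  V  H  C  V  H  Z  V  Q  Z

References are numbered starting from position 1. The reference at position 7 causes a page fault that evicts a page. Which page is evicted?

pos 1: B: fault, frames [B]
pos 2: V: fault, frames [B, V]
pos 3: H: fault, frames [B, V, H]
pos 4: C: fault, frames [B, V, H, C]
pos 5: V: hit
pos 6: H: hit
pos 7: Z: fault, evict B, frames [C, V, H, Z]
At position 7, page B is evicted.

B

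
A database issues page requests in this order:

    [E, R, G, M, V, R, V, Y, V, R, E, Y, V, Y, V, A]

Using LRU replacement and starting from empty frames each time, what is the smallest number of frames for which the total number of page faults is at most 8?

f=1: 16 faults
f=2: 12 faults
f=3: 11 faults
f=4: 8 faults
f=5: 8 faults
f=6: 7 faults
f=7: 7 faults
Smallest f with faults ≤ 8 is 4.

4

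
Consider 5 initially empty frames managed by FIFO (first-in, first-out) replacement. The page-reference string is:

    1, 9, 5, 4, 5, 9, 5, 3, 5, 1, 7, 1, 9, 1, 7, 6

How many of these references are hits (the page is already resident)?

7

1: miss, frames (1)
9: miss, frames (1 9)
5: miss, frames (1 9 5)
4: miss, frames (1 9 5 4)
5: hit
9: hit
5: hit
3: miss, frames (1 9 5 4 3)
5: hit
1: hit
7: miss, evict 1, frames (9 5 4 3 7)
1: miss, evict 9, frames (5 4 3 7 1)
9: miss, evict 5, frames (4 3 7 1 9)
1: hit
7: hit
6: miss, evict 4, frames (3 7 1 9 6)
Hits: 7.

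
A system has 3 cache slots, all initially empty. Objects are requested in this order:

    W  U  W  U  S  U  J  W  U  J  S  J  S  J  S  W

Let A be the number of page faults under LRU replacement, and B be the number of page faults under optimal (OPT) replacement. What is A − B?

Under LRU: F F . . F . F F . . F . . . . F → 7 faults.
Under OPT: F F . . F . F . . . F . . . . . → 5 faults.
A − B = 7 − 5 = 2.

2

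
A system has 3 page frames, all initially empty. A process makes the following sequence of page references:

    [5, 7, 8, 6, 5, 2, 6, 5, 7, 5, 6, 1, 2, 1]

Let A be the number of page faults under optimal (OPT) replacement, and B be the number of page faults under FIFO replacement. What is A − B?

-2

Under OPT: F F F F . F . . F . . F F . → 8 faults.
Under FIFO: F F F F F F . . F . F F F . → 10 faults.
A − B = 8 − 10 = -2.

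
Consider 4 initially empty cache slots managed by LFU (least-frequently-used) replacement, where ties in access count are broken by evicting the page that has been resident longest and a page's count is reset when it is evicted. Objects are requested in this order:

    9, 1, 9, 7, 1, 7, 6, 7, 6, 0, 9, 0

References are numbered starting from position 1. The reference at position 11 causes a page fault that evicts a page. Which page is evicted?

pos 1: 9 → fault, frames {9}
pos 2: 1 → fault, frames {9,1}
pos 3: 9 → hit
pos 4: 7 → fault, frames {9,1,7}
pos 5: 1 → hit
pos 6: 7 → hit
pos 7: 6 → fault, frames {9,1,7,6}
pos 8: 7 → hit
pos 9: 6 → hit
pos 10: 0 → fault, evict 9, frames {1,7,6,0}
pos 11: 9 → fault, evict 0, frames {1,7,6,9}
At position 11, page 0 is evicted.

0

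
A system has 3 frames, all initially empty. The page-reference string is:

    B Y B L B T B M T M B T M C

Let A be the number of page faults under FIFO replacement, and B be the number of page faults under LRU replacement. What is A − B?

1

Under FIFO: F F . F . F F F . . . . . F → 7 faults.
Under LRU: F F . F . F . F . . . . . F → 6 faults.
A − B = 7 − 6 = 1.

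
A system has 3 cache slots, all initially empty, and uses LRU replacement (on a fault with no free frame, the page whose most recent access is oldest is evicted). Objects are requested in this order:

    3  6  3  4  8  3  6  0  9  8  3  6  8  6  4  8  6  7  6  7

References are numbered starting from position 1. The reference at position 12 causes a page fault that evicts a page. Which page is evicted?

pos 1: 3 → miss, frames [3]
pos 2: 6 → miss, frames [3, 6]
pos 3: 3 → hit
pos 4: 4 → miss, frames [6, 3, 4]
pos 5: 8 → miss, evict 6, frames [3, 4, 8]
pos 6: 3 → hit
pos 7: 6 → miss, evict 4, frames [8, 3, 6]
pos 8: 0 → miss, evict 8, frames [3, 6, 0]
pos 9: 9 → miss, evict 3, frames [6, 0, 9]
pos 10: 8 → miss, evict 6, frames [0, 9, 8]
pos 11: 3 → miss, evict 0, frames [9, 8, 3]
pos 12: 6 → miss, evict 9, frames [8, 3, 6]
At position 12, page 9 is evicted.

9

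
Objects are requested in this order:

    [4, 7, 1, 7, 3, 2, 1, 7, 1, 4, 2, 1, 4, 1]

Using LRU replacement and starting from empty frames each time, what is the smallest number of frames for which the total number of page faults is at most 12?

f=1: 14 faults
f=2: 11 faults
f=3: 9 faults
f=4: 6 faults
f=5: 5 faults
Smallest f with faults ≤ 12 is 2.

2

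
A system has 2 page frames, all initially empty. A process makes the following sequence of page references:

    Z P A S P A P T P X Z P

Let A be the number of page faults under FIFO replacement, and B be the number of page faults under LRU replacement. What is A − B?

1

Under FIFO: F F F F F F . F F F F F → 11 faults.
Under LRU: F F F F F F . F . F F F → 10 faults.
A − B = 11 − 10 = 1.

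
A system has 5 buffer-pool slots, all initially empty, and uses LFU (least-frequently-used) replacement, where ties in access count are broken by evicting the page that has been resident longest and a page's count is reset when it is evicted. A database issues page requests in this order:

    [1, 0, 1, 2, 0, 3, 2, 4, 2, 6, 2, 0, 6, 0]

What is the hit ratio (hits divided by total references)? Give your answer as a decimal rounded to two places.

1 → fault, frames {1}
0 → fault, frames {1,0}
1 → hit
2 → fault, frames {1,0,2}
0 → hit
3 → fault, frames {1,0,2,3}
2 → hit
4 → fault, frames {1,0,2,3,4}
2 → hit
6 → fault, evict 3, frames {1,0,2,4,6}
2 → hit
0 → hit
6 → hit
0 → hit
Hits: 8 of 14 references → 8/14 = 0.5714.

0.57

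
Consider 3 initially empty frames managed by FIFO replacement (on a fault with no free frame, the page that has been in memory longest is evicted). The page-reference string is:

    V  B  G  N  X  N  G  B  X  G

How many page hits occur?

V -> miss, frames {V}
B -> miss, frames {V,B}
G -> miss, frames {V,B,G}
N -> miss, evict V, frames {B,G,N}
X -> miss, evict B, frames {G,N,X}
N -> hit
G -> hit
B -> miss, evict G, frames {N,X,B}
X -> hit
G -> miss, evict N, frames {X,B,G}
Hits: 3.

3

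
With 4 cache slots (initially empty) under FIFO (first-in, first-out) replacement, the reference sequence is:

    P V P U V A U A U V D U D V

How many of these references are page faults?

5

P → miss, frames {P}
V → miss, frames {P,V}
P → hit
U → miss, frames {P,V,U}
V → hit
A → miss, frames {P,V,U,A}
U → hit
A → hit
U → hit
V → hit
D → miss, evict P, frames {V,U,A,D}
U → hit
D → hit
V → hit
Page faults: 5.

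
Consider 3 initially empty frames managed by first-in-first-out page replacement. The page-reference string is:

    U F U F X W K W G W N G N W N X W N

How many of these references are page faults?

U -> miss, frames {U}
F -> miss, frames {U,F}
U -> hit
F -> hit
X -> miss, frames {U,F,X}
W -> miss, evict U, frames {F,X,W}
K -> miss, evict F, frames {X,W,K}
W -> hit
G -> miss, evict X, frames {W,K,G}
W -> hit
N -> miss, evict W, frames {K,G,N}
G -> hit
N -> hit
W -> miss, evict K, frames {G,N,W}
N -> hit
X -> miss, evict G, frames {N,W,X}
W -> hit
N -> hit
Page faults: 9.

9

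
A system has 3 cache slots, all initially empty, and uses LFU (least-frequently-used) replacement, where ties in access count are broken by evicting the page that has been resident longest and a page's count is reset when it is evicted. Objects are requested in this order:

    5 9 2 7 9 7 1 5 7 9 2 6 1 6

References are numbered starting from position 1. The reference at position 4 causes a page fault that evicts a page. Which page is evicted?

5

pos 1: 5 -> fault, frames (5)
pos 2: 9 -> fault, frames (5 9)
pos 3: 2 -> fault, frames (5 9 2)
pos 4: 7 -> fault, evict 5, frames (9 2 7)
At position 4, page 5 is evicted.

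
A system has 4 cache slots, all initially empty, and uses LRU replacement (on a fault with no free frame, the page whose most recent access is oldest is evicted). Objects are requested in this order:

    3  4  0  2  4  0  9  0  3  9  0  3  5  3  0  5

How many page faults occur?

3: fault, frames (3)
4: fault, frames (3 4)
0: fault, frames (3 4 0)
2: fault, frames (3 4 0 2)
4: hit
0: hit
9: fault, evict 3, frames (2 4 0 9)
0: hit
3: fault, evict 2, frames (4 9 0 3)
9: hit
0: hit
3: hit
5: fault, evict 4, frames (9 0 3 5)
3: hit
0: hit
5: hit
Page faults: 7.

7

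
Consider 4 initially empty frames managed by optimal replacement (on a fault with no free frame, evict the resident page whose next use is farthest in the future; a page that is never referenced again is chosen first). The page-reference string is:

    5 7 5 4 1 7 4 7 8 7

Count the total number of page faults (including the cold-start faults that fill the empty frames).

5

5: fault, frames [5]
7: fault, frames [5, 7]
5: hit
4: fault, frames [5, 7, 4]
1: fault, frames [5, 7, 4, 1]
7: hit
4: hit
7: hit
8: fault, evict 1, frames [5, 7, 4, 8]
7: hit
Page faults: 5.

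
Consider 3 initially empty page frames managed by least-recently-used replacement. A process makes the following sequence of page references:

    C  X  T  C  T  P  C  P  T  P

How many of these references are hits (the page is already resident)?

C: fault, frames [C]
X: fault, frames [C, X]
T: fault, frames [C, X, T]
C: hit
T: hit
P: fault, evict X, frames [C, T, P]
C: hit
P: hit
T: hit
P: hit
Hits: 6.

6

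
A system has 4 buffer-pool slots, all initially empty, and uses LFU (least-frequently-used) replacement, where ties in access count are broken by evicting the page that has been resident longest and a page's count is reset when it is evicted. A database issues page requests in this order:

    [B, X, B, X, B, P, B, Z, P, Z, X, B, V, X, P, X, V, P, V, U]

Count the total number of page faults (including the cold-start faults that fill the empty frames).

10

B → miss, frames [B]
X → miss, frames [B, X]
B → hit
X → hit
B → hit
P → miss, frames [B, X, P]
B → hit
Z → miss, frames [B, X, P, Z]
P → hit
Z → hit
X → hit
B → hit
V → miss, evict P, frames [B, X, Z, V]
X → hit
P → miss, evict V, frames [B, X, Z, P]
X → hit
V → miss, evict P, frames [B, X, Z, V]
P → miss, evict V, frames [B, X, Z, P]
V → miss, evict P, frames [B, X, Z, V]
U → miss, evict V, frames [B, X, Z, U]
Page faults: 10.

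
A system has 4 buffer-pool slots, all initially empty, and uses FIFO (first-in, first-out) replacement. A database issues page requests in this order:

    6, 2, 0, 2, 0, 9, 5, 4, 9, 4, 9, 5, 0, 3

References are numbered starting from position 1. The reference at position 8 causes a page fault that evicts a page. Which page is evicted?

pos 1: 6 → fault, frames {6}
pos 2: 2 → fault, frames {6,2}
pos 3: 0 → fault, frames {6,2,0}
pos 4: 2 → hit
pos 5: 0 → hit
pos 6: 9 → fault, frames {6,2,0,9}
pos 7: 5 → fault, evict 6, frames {2,0,9,5}
pos 8: 4 → fault, evict 2, frames {0,9,5,4}
At position 8, page 2 is evicted.

2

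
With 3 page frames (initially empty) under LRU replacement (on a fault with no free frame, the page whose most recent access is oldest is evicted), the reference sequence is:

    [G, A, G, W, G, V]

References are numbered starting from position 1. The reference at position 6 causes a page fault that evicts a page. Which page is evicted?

pos 1: G: fault, frames [G]
pos 2: A: fault, frames [G, A]
pos 3: G: hit
pos 4: W: fault, frames [A, G, W]
pos 5: G: hit
pos 6: V: fault, evict A, frames [W, G, V]
At position 6, page A is evicted.

A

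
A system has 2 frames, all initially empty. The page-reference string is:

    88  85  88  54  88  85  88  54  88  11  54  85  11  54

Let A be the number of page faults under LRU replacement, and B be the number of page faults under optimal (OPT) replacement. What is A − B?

Under LRU: F F . F . F . F . F F F F F → 10 faults.
Under OPT: F F . F . F . F . F . F . F → 8 faults.
A − B = 10 − 8 = 2.

2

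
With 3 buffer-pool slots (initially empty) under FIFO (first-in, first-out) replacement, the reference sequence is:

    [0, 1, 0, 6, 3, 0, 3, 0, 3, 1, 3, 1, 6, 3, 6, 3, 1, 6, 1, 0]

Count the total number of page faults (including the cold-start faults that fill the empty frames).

0 → fault, frames [0]
1 → fault, frames [0, 1]
0 → hit
6 → fault, frames [0, 1, 6]
3 → fault, evict 0, frames [1, 6, 3]
0 → fault, evict 1, frames [6, 3, 0]
3 → hit
0 → hit
3 → hit
1 → fault, evict 6, frames [3, 0, 1]
3 → hit
1 → hit
6 → fault, evict 3, frames [0, 1, 6]
3 → fault, evict 0, frames [1, 6, 3]
6 → hit
3 → hit
1 → hit
6 → hit
1 → hit
0 → fault, evict 1, frames [6, 3, 0]
Page faults: 9.

9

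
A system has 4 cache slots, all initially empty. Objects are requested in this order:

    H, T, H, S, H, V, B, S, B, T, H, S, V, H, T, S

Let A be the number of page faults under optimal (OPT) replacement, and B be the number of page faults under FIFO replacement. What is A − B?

-2

Under OPT: F F . F . F F . . . . . F . . . → 6 faults.
Under FIFO: F F . F . F F . . . F . . . F F → 8 faults.
A − B = 6 − 8 = -2.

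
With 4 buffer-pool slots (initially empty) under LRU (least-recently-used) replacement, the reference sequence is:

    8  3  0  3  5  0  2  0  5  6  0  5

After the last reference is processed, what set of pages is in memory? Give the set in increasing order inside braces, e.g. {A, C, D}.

8 -> miss, frames [8]
3 -> miss, frames [8, 3]
0 -> miss, frames [8, 3, 0]
3 -> hit
5 -> miss, frames [8, 0, 3, 5]
0 -> hit
2 -> miss, evict 8, frames [3, 5, 0, 2]
0 -> hit
5 -> hit
6 -> miss, evict 3, frames [2, 0, 5, 6]
0 -> hit
5 -> hit

{0, 2, 5, 6}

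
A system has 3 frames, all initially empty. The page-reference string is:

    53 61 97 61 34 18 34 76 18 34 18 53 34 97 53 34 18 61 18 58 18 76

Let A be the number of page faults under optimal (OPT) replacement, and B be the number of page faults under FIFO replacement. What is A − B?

Under OPT: F F F . F F . F . . . F . F . . F F . F . F → 12 faults.
Under FIFO: F F F . F F . F . . . F F F . . F F . F . F → 13 faults.
A − B = 12 − 13 = -1.

-1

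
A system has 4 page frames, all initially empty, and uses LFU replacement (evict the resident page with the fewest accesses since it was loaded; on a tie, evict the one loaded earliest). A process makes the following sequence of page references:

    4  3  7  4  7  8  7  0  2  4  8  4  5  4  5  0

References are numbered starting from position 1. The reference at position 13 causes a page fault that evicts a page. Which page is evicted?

pos 1: 4 -> fault, frames (4)
pos 2: 3 -> fault, frames (4 3)
pos 3: 7 -> fault, frames (4 3 7)
pos 4: 4 -> hit
pos 5: 7 -> hit
pos 6: 8 -> fault, frames (4 3 7 8)
pos 7: 7 -> hit
pos 8: 0 -> fault, evict 3, frames (4 7 8 0)
pos 9: 2 -> fault, evict 8, frames (4 7 0 2)
pos 10: 4 -> hit
pos 11: 8 -> fault, evict 0, frames (4 7 2 8)
pos 12: 4 -> hit
pos 13: 5 -> fault, evict 2, frames (4 7 8 5)
At position 13, page 2 is evicted.

2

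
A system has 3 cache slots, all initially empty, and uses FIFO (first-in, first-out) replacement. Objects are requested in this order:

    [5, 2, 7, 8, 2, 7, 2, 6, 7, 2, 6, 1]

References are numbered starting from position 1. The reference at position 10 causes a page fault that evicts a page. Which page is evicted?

pos 1: 5 → fault, frames [5]
pos 2: 2 → fault, frames [5, 2]
pos 3: 7 → fault, frames [5, 2, 7]
pos 4: 8 → fault, evict 5, frames [2, 7, 8]
pos 5: 2 → hit
pos 6: 7 → hit
pos 7: 2 → hit
pos 8: 6 → fault, evict 2, frames [7, 8, 6]
pos 9: 7 → hit
pos 10: 2 → fault, evict 7, frames [8, 6, 2]
At position 10, page 7 is evicted.

7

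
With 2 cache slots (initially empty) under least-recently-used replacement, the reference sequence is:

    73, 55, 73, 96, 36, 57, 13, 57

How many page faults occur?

73 -> miss, frames [73]
55 -> miss, frames [73, 55]
73 -> hit
96 -> miss, evict 55, frames [73, 96]
36 -> miss, evict 73, frames [96, 36]
57 -> miss, evict 96, frames [36, 57]
13 -> miss, evict 36, frames [57, 13]
57 -> hit
Page faults: 6.

6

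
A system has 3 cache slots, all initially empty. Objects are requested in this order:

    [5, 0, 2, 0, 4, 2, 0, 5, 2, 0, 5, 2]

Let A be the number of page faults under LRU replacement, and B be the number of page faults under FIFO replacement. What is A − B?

-2

Under LRU: F F F . F . . F . . . . → 5 faults.
Under FIFO: F F F . F . . F . F . F → 7 faults.
A − B = 5 − 7 = -2.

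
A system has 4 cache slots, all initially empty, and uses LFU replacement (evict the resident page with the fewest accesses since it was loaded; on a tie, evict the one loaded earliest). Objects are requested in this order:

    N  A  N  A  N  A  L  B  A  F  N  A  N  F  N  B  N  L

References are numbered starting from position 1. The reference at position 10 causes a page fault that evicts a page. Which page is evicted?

L

pos 1: N → miss, frames (N)
pos 2: A → miss, frames (N A)
pos 3: N → hit
pos 4: A → hit
pos 5: N → hit
pos 6: A → hit
pos 7: L → miss, frames (N A L)
pos 8: B → miss, frames (N A L B)
pos 9: A → hit
pos 10: F → miss, evict L, frames (N A B F)
At position 10, page L is evicted.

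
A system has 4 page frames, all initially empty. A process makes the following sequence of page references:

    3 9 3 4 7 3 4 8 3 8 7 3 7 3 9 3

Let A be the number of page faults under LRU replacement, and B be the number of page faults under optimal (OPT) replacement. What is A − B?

Under LRU: F F . F F . . F . . . . . . F . → 6 faults.
Under OPT: F F . F F . . F . . . . . . . . → 5 faults.
A − B = 6 − 5 = 1.

1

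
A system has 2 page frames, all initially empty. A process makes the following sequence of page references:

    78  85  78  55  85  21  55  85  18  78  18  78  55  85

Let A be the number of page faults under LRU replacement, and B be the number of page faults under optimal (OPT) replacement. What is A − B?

Under LRU: F F . F F F F F F F . . F F → 11 faults.
Under OPT: F F . F . F . F F F . . F F → 9 faults.
A − B = 11 − 9 = 2.

2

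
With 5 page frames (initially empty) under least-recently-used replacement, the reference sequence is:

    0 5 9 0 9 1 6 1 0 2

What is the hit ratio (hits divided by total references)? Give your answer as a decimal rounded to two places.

0 -> miss, frames [0]
5 -> miss, frames [0, 5]
9 -> miss, frames [0, 5, 9]
0 -> hit
9 -> hit
1 -> miss, frames [5, 0, 9, 1]
6 -> miss, frames [5, 0, 9, 1, 6]
1 -> hit
0 -> hit
2 -> miss, evict 5, frames [9, 6, 1, 0, 2]
Hits: 4 of 10 references → 4/10 = 0.4000.

0.40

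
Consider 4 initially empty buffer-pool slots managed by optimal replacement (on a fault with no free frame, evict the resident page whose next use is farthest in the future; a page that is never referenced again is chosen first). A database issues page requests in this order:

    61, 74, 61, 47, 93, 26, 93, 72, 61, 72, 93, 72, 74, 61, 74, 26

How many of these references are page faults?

7

61 → miss, frames (61)
74 → miss, frames (61 74)
61 → hit
47 → miss, frames (61 74 47)
93 → miss, frames (61 74 47 93)
26 → miss, evict 47, frames (61 74 93 26)
93 → hit
72 → miss, evict 26, frames (61 74 93 72)
61 → hit
72 → hit
93 → hit
72 → hit
74 → hit
61 → hit
74 → hit
26 → miss, evict 72, frames (61 74 93 26)
Page faults: 7.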